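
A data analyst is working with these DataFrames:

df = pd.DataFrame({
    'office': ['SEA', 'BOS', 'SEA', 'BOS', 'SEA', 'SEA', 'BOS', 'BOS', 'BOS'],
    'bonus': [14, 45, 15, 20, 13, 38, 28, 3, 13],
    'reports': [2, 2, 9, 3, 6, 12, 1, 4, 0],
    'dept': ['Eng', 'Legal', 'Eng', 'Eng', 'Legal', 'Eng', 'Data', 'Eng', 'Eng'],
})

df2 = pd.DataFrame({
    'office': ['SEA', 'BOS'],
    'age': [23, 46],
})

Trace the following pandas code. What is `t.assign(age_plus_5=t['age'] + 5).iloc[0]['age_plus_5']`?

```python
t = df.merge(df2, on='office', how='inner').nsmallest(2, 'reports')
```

merge on 'office' (how='inner') → 9 rows:
  office  bonus  reports   dept  age
0    SEA     14        2    Eng   23
1    BOS     45        2  Legal   46
2    SEA     15        9    Eng   23
3    BOS     20        3    Eng   46
4    SEA     13        6  Legal   23
5    SEA     38       12    Eng   23
6    BOS     28        1   Data   46
7    BOS      3        4    Eng   46
8    BOS     13        0    Eng   46
take 2 rows with smallest reports:
  office  bonus  reports  dept  age
8    BOS     13        0   Eng   46
6    BOS     28        1  Data   46
add column age_plus_5 = t['age'] + 5:
  office  bonus  reports  dept  age  age_plus_5
8    BOS     13        0   Eng   46          51
6    BOS     28        1  Data   46          51

51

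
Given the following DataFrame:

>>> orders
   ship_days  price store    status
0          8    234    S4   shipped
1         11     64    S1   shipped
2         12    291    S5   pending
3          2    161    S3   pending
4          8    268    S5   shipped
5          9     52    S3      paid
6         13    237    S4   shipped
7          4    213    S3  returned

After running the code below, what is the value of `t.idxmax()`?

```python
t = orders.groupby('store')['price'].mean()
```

group by store, mean of price:
store
S1     64.0
S3    142.0
S4    235.5
S5    279.5
Name: price, dtype: float64
Then the label with the largest value: S5

S5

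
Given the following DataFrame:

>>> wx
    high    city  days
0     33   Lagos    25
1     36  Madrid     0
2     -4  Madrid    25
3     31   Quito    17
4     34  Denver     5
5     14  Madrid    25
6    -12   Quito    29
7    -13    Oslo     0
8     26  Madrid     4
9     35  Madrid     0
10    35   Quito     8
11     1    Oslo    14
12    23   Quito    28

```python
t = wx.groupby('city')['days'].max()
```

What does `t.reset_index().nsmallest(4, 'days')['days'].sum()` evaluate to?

69

group by city, max of days:
city
Denver     5
Lagos     25
Madrid    25
Oslo      14
Quito     29
Name: days, dtype: int64
reset_index():
     city  days
0  Denver     5
1   Lagos    25
2  Madrid    25
3    Oslo    14
4   Quito    29
take 4 rows with smallest days:
     city  days
0  Denver     5
3    Oslo    14
1   Lagos    25
2  Madrid    25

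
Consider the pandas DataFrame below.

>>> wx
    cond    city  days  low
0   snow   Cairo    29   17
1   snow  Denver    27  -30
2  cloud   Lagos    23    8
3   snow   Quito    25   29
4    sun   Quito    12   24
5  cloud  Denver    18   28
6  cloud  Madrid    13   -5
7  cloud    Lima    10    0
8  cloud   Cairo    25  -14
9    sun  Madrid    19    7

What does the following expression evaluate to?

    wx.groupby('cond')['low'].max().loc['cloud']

28

group by cond, max of low:
cond
cloud    28
snow     29
sun      24
Name: low, dtype: int64
Then the value at index 'cloud': 28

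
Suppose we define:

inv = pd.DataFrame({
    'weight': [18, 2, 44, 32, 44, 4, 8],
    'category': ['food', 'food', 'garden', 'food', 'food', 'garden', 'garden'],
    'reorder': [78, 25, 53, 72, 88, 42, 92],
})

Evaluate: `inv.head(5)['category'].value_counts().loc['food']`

4

take first 5 rows:
   weight category  reorder
0      18     food       78
1       2     food       25
2      44   garden       53
3      32     food       72
4      44     food       88
value_counts of category:
category
food      4
garden    1
Name: count, dtype: int64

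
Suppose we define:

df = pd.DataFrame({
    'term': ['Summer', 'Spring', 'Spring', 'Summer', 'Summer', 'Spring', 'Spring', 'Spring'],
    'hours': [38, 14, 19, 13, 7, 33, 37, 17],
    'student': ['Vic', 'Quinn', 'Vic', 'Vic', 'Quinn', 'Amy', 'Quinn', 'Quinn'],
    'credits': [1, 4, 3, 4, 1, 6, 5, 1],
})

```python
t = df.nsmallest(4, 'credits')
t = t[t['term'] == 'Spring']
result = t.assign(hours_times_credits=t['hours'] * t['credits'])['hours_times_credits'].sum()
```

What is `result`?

take 4 rows with smallest credits:
     term  hours student  credits
0  Summer     38     Vic        1
4  Summer      7   Quinn        1
7  Spring     17   Quinn        1
2  Spring     19     Vic        3
filter rows where term == 'Spring':
     term  hours student  credits
7  Spring     17   Quinn        1
2  Spring     19     Vic        3
add column hours_times_credits = t['hours'] * t['credits']:
     term  hours student  credits  hours_times_credits
7  Spring     17   Quinn        1                   17
2  Spring     19     Vic        3                   57
Reading off the sum of column 'hours_times_credits', we get 74.

74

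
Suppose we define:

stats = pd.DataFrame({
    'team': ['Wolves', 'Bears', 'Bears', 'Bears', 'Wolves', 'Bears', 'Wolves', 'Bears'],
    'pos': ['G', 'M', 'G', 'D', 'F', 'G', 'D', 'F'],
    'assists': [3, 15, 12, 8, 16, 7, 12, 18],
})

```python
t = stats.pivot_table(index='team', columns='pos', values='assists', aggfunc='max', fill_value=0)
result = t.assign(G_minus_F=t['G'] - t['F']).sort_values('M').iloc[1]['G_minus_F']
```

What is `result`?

-6

pivot: rows=team, cols=pos, max(assists):
pos      D   F   G   M
team                  
Bears    8  18  12  15
Wolves  12  16   3   0
add column G_minus_F = t['G'] - t['F']:
pos      D   F   G   M  G_minus_F
team                             
Bears    8  18  12  15         -6
Wolves  12  16   3   0        -13
sort by M:
pos      D   F   G   M  G_minus_F
team                             
Wolves  12  16   3   0        -13
Bears    8  18  12  15         -6
So iloc[1]['G_minus_F'] = -6.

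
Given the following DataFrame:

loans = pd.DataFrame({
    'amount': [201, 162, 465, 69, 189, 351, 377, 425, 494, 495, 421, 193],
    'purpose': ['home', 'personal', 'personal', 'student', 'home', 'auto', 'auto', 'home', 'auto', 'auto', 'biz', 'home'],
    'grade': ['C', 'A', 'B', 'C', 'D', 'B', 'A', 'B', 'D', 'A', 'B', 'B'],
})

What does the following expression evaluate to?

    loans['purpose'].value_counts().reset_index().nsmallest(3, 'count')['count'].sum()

4

value_counts of purpose:
purpose
home        4
auto        4
personal    2
student     1
biz         1
Name: count, dtype: int64
reset_index():
    purpose  count
0      home      4
1      auto      4
2  personal      2
3   student      1
4       biz      1
take 3 rows with smallest count:
    purpose  count
3   student      1
4       biz      1
2  personal      2
Then the sum of column 'count': 4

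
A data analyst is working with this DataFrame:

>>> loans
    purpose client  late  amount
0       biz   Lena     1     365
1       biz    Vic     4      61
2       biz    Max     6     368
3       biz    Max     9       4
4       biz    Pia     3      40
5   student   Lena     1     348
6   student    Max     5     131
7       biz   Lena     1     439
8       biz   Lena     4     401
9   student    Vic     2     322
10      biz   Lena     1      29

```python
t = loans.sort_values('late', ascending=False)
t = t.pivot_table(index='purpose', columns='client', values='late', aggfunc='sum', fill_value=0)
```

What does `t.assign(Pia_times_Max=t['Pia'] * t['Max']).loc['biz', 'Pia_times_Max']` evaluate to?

sort by late descending:
    purpose client  late  amount
3       biz    Max     9       4
2       biz    Max     6     368
6   student    Max     5     131
1       biz    Vic     4      61
8       biz   Lena     4     401
4       biz    Pia     3      40
9   student    Vic     2     322
0       biz   Lena     1     365
5   student   Lena     1     348
7       biz   Lena     1     439
10      biz   Lena     1      29
pivot: rows=purpose, cols=client, sum(late):
client   Lena  Max  Pia  Vic
purpose                     
biz         7   15    3    4
student     1    5    0    2
add column Pia_times_Max = t['Pia'] * t['Max']:
client   Lena  Max  Pia  Vic  Pia_times_Max
purpose                                    
biz         7   15    3    4             45
student     1    5    0    2              0
So loc['biz', 'Pia_times_Max'] = 45.

45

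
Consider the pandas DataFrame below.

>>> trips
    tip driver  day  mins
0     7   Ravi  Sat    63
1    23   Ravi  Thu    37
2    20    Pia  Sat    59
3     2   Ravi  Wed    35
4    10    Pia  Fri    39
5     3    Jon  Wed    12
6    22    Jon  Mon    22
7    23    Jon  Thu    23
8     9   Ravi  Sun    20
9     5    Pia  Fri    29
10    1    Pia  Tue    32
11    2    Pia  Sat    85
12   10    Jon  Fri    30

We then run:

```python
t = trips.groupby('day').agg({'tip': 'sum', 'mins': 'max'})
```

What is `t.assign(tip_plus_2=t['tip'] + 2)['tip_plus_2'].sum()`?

group by day: sum(tip), max(mins):
     tip  mins
day           
Fri   25    39
Mon   22    22
Sat   29    85
Sun    9    20
Thu   46    37
Tue    1    32
Wed    5    35
add column tip_plus_2 = t['tip'] + 2:
     tip  mins  tip_plus_2
day                       
Fri   25    39          27
Mon   22    22          24
Sat   29    85          31
Sun    9    20          11
Thu   46    37          48
Tue    1    32           3
Wed    5    35           7
Reading off the sum of column 'tip_plus_2', we get 151.

151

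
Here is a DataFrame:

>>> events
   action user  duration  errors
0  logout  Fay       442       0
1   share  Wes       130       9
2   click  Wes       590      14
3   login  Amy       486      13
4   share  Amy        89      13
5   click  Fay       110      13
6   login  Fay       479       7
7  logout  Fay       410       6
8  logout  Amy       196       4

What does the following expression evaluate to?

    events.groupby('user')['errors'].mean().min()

6.5

group by user, mean of errors:
user
Amy    10.0
Fay     6.5
Wes    11.5
Name: errors, dtype: float64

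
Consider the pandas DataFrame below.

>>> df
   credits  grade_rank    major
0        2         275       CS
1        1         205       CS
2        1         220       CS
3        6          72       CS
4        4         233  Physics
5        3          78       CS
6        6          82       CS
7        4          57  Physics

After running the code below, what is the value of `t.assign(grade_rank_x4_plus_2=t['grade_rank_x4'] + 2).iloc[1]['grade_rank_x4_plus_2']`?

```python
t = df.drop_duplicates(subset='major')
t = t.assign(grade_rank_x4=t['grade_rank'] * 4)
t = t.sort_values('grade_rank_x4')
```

1102

drop duplicate major (keep=first):
   credits  grade_rank    major
0        2         275       CS
4        4         233  Physics
add column grade_rank_x4 = t['grade_rank'] * 4:
   credits  grade_rank    major  grade_rank_x4
0        2         275       CS           1100
4        4         233  Physics            932
sort by grade_rank_x4:
   credits  grade_rank    major  grade_rank_x4
4        4         233  Physics            932
0        2         275       CS           1100
add column grade_rank_x4_plus_2 = t['grade_rank_x4'] + 2:
   credits  grade_rank    major  grade_rank_x4  grade_rank_x4_plus_2
4        4         233  Physics            932                   934
0        2         275       CS           1100                  1102
So iloc[1]['grade_rank_x4_plus_2'] = 1102.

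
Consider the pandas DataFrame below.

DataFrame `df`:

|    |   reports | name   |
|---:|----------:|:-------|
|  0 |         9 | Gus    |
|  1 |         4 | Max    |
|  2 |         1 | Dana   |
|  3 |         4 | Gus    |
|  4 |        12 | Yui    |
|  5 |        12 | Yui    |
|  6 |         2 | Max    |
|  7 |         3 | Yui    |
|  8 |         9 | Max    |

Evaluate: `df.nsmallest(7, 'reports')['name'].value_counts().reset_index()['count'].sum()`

7

take 7 rows with smallest reports:
   reports  name
2        1  Dana
6        2   Max
7        3   Yui
1        4   Max
3        4   Gus
0        9   Gus
8        9   Max
value_counts of name:
name
Max     3
Gus     2
Dana    1
Yui     1
Name: count, dtype: int64
reset_index():
   name  count
0   Max      3
1   Gus      2
2  Dana      1
3   Yui      1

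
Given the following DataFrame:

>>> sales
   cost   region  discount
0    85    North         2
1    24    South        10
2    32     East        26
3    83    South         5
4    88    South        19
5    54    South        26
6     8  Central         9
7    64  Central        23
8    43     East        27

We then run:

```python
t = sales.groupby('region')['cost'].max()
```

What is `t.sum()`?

280

group by region, max of cost:
region
Central    64
East       43
North      85
South      88
Name: cost, dtype: int64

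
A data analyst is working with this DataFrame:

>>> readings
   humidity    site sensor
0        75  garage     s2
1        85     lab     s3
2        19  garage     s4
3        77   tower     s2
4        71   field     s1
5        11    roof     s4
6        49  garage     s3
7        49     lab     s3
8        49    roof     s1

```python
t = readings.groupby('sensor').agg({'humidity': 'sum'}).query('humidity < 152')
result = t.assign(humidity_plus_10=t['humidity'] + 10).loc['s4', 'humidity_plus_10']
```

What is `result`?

group by sensor, sum of humidity:
        humidity
sensor          
s1           120
s2           152
s3           183
s4            30
filter rows where humidity < 152:
        humidity
sensor          
s1           120
s4            30
add column humidity_plus_10 = t['humidity'] + 10:
        humidity  humidity_plus_10
sensor                            
s1           120               130
s4            30                40
Then the value at row 's4', column 'humidity_plus_10': 40

40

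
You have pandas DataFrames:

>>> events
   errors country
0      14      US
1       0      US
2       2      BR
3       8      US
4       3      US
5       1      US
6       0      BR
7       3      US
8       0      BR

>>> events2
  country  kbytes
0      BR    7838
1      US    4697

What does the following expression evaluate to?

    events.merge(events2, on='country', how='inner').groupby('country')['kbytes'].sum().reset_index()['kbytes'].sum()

51696

merge on 'country' (how='inner') → 9 rows:
   errors country  kbytes
0      14      US    4697
1       0      US    4697
2       2      BR    7838
3       8      US    4697
4       3      US    4697
5       1      US    4697
6       0      BR    7838
7       3      US    4697
8       0      BR    7838
group by country, sum of kbytes:
country
BR    23514
US    28182
Name: kbytes, dtype: int64
reset_index():
  country  kbytes
0      BR   23514
1      US   28182
Hence 51696.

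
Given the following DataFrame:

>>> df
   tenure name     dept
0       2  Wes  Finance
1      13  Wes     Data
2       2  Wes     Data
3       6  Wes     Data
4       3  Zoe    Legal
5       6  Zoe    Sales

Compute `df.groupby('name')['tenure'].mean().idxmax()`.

Wes

group by name, mean of tenure:
name
Wes    5.75
Zoe    4.50
Name: tenure, dtype: float64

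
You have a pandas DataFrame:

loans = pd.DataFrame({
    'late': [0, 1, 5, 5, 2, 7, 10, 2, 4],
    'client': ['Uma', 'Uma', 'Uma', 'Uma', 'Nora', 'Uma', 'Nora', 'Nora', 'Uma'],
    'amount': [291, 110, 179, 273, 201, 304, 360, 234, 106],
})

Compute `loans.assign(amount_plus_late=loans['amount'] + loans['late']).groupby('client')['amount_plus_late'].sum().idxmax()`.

add column amount_plus_late = loans['amount'] + loans['late']:
   late client  amount  amount_plus_late
0     0    Uma     291               291
1     1    Uma     110               111
2     5    Uma     179               184
3     5    Uma     273               278
4     2   Nora     201               203
5     7    Uma     304               311
6    10   Nora     360               370
7     2   Nora     234               236
8     4    Uma     106               110
group by client, sum of amount_plus_late:
client
Nora     809
Uma     1285
Name: amount_plus_late, dtype: int64
So idxmax() = Uma.

Uma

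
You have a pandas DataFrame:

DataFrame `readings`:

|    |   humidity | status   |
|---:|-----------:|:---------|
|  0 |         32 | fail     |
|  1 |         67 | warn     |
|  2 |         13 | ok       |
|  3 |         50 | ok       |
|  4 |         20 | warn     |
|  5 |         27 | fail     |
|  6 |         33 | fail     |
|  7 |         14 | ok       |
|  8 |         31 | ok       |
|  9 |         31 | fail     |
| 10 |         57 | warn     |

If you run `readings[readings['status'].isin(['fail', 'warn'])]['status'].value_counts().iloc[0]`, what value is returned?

filter rows where status in ['fail', 'warn']:
    humidity status
0         32   fail
1         67   warn
4         20   warn
5         27   fail
6         33   fail
9         31   fail
10        57   warn
value_counts of status:
status
fail    4
warn    3
Name: count, dtype: int64

4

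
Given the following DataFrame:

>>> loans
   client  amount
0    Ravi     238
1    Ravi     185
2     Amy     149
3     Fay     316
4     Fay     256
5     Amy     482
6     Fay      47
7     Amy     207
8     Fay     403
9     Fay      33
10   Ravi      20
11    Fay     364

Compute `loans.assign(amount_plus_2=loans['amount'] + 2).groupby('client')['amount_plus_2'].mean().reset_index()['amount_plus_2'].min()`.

149.666666667

add column amount_plus_2 = loans['amount'] + 2:
   client  amount  amount_plus_2
0    Ravi     238            240
1    Ravi     185            187
2     Amy     149            151
3     Fay     316            318
4     Fay     256            258
5     Amy     482            484
6     Fay      47             49
7     Amy     207            209
8     Fay     403            405
9     Fay      33             35
10   Ravi      20             22
11    Fay     364            366
group by client, mean of amount_plus_2:
client
Amy     281.333333
Fay     238.500000
Ravi    149.666667
Name: amount_plus_2, dtype: float64
reset_index():
  client  amount_plus_2
0    Amy     281.333333
1    Fay     238.500000
2   Ravi     149.666667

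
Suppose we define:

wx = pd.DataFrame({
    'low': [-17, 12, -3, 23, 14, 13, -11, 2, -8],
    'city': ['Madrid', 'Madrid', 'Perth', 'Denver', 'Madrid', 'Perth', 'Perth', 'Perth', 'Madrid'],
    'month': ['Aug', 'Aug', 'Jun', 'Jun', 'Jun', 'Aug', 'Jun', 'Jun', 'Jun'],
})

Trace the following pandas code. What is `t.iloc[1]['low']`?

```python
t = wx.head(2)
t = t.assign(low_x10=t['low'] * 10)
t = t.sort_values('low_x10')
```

12

take first 2 rows:
   low    city month
0  -17  Madrid   Aug
1   12  Madrid   Aug
add column low_x10 = t['low'] * 10:
   low    city month  low_x10
0  -17  Madrid   Aug     -170
1   12  Madrid   Aug      120
sort by low_x10:
   low    city month  low_x10
0  -17  Madrid   Aug     -170
1   12  Madrid   Aug      120
Then the value at position 1, column 'low': 12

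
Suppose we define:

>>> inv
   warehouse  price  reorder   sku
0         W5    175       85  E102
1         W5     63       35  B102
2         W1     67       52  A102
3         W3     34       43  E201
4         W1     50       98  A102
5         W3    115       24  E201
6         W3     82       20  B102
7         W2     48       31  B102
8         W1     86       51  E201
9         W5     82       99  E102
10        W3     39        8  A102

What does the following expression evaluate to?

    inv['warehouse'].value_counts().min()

value_counts of warehouse:
warehouse
W3    4
W5    3
W1    3
W2    1
Name: count, dtype: int64
So min() = 1.

1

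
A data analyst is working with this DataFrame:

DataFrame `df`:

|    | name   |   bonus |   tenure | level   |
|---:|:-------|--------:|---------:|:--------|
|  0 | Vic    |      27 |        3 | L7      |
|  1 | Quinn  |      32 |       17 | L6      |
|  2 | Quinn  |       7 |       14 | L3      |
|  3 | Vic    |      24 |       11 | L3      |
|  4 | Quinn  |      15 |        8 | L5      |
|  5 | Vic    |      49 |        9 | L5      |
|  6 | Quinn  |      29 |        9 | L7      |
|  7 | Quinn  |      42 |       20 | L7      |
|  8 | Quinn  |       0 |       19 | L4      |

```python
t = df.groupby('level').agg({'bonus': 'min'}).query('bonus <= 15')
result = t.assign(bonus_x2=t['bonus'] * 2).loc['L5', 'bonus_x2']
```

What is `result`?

group by level, min of bonus:
       bonus
level       
L3         7
L4         0
L5        15
L6        32
L7        27
filter rows where bonus <= 15:
       bonus
level       
L3         7
L4         0
L5        15
add column bonus_x2 = t['bonus'] * 2:
       bonus  bonus_x2
level                 
L3         7        14
L4         0         0
L5        15        30

30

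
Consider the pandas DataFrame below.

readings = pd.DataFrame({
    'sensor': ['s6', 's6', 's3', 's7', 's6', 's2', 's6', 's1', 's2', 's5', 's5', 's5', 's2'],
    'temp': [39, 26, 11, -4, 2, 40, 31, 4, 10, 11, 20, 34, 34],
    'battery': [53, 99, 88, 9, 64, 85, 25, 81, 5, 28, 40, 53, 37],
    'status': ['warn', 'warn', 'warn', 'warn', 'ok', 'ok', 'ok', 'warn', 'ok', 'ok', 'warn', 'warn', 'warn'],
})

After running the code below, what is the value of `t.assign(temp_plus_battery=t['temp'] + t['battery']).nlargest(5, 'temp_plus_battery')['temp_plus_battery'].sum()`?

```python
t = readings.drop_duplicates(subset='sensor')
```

440

drop duplicate sensor (keep=first):
  sensor  temp  battery status
0     s6    39       53   warn
2     s3    11       88   warn
3     s7    -4        9   warn
5     s2    40       85     ok
7     s1     4       81   warn
9     s5    11       28     ok
add column temp_plus_battery = t['temp'] + t['battery']:
  sensor  temp  battery status  temp_plus_battery
0     s6    39       53   warn                 92
2     s3    11       88   warn                 99
3     s7    -4        9   warn                  5
5     s2    40       85     ok                125
7     s1     4       81   warn                 85
9     s5    11       28     ok                 39
take 5 rows with largest temp_plus_battery:
  sensor  temp  battery status  temp_plus_battery
5     s2    40       85     ok                125
2     s3    11       88   warn                 99
0     s6    39       53   warn                 92
7     s1     4       81   warn                 85
9     s5    11       28     ok                 39
sum of column 'temp_plus_battery' → 440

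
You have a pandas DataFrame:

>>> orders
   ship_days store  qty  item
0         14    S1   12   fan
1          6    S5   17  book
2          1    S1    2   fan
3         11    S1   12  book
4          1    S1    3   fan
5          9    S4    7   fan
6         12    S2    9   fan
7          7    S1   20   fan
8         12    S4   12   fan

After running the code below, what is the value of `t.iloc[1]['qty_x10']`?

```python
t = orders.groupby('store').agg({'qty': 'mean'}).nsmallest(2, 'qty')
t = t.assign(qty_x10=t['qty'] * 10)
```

group by store, mean of qty:
        qty
store      
S1      9.8
S2      9.0
S4      9.5
S5     17.0
take 2 rows with smallest qty:
       qty
store     
S2     9.0
S4     9.5
add column qty_x10 = t['qty'] * 10:
       qty  qty_x10
store              
S2     9.0     90.0
S4     9.5     95.0
Reading off the value at position 1, column 'qty_x10', we get 95.0.

95.0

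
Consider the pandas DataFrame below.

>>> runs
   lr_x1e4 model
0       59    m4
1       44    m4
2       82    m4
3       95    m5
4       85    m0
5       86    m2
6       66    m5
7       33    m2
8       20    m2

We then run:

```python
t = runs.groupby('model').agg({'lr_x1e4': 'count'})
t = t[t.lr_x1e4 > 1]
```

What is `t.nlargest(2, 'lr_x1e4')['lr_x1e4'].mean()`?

group by model, count of lr_x1e4:
       lr_x1e4
model         
m0           1
m2           3
m4           3
m5           2
filter rows where lr_x1e4 > 1:
       lr_x1e4
model         
m2           3
m4           3
m5           2
take 2 rows with largest lr_x1e4:
       lr_x1e4
model         
m2           3
m4           3
Then the mean of column 'lr_x1e4': 3.0

3.0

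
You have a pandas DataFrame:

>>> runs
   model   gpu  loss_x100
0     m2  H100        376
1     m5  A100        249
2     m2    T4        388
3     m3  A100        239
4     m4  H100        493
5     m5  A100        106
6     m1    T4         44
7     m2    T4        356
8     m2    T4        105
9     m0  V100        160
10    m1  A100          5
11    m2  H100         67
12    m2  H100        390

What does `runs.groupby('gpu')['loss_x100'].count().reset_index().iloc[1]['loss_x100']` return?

group by gpu, count of loss_x100:
gpu
A100    4
H100    4
T4      4
V100    1
Name: loss_x100, dtype: int64
reset_index():
    gpu  loss_x100
0  A100          4
1  H100          4
2    T4          4
3  V100          1

4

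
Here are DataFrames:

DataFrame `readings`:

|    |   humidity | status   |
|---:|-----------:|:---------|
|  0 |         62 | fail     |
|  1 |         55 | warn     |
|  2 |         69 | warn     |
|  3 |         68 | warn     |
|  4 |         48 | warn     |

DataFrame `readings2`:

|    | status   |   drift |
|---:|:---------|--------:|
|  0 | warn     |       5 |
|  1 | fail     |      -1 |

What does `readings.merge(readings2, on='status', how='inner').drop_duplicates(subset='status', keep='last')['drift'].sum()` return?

4

merge on 'status' (how='inner') → 5 rows:
   humidity status  drift
0        62   fail     -1
1        55   warn      5
2        69   warn      5
3        68   warn      5
4        48   warn      5
drop duplicate status (keep=last):
   humidity status  drift
0        62   fail     -1
4        48   warn      5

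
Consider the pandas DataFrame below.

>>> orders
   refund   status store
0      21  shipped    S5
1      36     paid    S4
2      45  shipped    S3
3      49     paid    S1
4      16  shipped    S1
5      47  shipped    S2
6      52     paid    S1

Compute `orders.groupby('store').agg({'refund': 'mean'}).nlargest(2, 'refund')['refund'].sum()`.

group by store, mean of refund:
       refund
store        
S1       39.0
S2       47.0
S3       45.0
S4       36.0
S5       21.0
take 2 rows with largest refund:
       refund
store        
S2       47.0
S3       45.0
sum of column 'refund' → 92.0

92.0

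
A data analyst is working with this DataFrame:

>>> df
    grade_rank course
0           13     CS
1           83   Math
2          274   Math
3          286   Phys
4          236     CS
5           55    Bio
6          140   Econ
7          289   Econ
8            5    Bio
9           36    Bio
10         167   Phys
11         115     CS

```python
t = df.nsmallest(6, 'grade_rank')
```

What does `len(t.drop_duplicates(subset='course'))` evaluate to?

3

take 6 rows with smallest grade_rank:
    grade_rank course
8            5    Bio
0           13     CS
9           36    Bio
5           55    Bio
1           83   Math
11         115     CS
drop duplicate course (keep=first):
   grade_rank course
8           5    Bio
0          13     CS
1          83   Math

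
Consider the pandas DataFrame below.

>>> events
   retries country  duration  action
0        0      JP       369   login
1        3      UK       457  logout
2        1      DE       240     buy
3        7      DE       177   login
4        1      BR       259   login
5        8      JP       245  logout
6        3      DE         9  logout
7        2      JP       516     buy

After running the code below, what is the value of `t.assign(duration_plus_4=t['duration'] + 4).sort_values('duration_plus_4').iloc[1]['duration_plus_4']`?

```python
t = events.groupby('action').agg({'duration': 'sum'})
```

group by action, sum of duration:
        duration
action          
buy          756
login        805
logout       711
add column duration_plus_4 = t['duration'] + 4:
        duration  duration_plus_4
action                           
buy          756              760
login        805              809
logout       711              715
sort by duration_plus_4:
        duration  duration_plus_4
action                           
logout       711              715
buy          756              760
login        805              809
value at position 1, column 'duration_plus_4' → 760

760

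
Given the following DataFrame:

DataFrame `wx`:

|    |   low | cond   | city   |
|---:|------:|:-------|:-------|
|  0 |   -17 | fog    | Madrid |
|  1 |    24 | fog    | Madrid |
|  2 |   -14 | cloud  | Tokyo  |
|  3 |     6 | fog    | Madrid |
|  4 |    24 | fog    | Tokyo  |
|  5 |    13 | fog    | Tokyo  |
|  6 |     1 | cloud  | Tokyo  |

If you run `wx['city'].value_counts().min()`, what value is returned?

value_counts of city:
city
Tokyo     4
Madrid    3
Name: count, dtype: int64
So min() = 3.

3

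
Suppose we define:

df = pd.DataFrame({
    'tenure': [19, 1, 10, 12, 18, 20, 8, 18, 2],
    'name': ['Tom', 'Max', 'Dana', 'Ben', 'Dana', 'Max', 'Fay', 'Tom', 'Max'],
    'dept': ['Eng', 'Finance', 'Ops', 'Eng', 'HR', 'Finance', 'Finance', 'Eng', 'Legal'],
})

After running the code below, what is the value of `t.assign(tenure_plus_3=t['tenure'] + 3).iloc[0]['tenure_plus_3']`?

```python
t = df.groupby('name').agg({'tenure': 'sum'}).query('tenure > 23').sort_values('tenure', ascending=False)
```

40

group by name, sum of tenure:
      tenure
name        
Ben       12
Dana      28
Fay        8
Max       23
Tom       37
filter rows where tenure > 23:
      tenure
name        
Dana      28
Tom       37
sort by tenure descending:
      tenure
name        
Tom       37
Dana      28
add column tenure_plus_3 = t['tenure'] + 3:
      tenure  tenure_plus_3
name                       
Tom       37             40
Dana      28             31
value at position 0, column 'tenure_plus_3' → 40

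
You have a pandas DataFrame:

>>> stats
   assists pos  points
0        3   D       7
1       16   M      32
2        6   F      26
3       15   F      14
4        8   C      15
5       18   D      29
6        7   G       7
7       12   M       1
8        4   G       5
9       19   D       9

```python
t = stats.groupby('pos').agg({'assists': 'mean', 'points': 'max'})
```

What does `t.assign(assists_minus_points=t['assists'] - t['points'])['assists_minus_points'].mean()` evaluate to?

group by pos: mean(assists), max(points):
       assists  points
pos                   
C     8.000000      15
D    13.333333      29
F    10.500000      26
G     5.500000       7
M    14.000000      32
add column assists_minus_points = t['assists'] - t['points']:
       assists  points  assists_minus_points
pos                                         
C     8.000000      15             -7.000000
D    13.333333      29            -15.666667
F    10.500000      26            -15.500000
G     5.500000       7             -1.500000
M    14.000000      32            -18.000000

-11.5333333333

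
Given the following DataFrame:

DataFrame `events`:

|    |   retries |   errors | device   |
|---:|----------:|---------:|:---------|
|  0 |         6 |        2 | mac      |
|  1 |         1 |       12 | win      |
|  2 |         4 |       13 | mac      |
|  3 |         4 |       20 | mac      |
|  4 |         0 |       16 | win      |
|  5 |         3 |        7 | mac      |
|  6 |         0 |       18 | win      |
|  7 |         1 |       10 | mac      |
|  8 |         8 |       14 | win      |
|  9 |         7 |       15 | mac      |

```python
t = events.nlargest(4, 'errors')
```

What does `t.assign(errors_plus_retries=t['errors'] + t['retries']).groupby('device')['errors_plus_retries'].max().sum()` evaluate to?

take 4 rows with largest errors:
   retries  errors device
3        4      20    mac
6        0      18    win
4        0      16    win
9        7      15    mac
add column errors_plus_retries = t['errors'] + t['retries']:
   retries  errors device  errors_plus_retries
3        4      20    mac                   24
6        0      18    win                   18
4        0      16    win                   16
9        7      15    mac                   22
group by device, max of errors_plus_retries:
device
mac    24
win    18
Name: errors_plus_retries, dtype: int64
Reading off the sum of the resulting series, we get 42.

42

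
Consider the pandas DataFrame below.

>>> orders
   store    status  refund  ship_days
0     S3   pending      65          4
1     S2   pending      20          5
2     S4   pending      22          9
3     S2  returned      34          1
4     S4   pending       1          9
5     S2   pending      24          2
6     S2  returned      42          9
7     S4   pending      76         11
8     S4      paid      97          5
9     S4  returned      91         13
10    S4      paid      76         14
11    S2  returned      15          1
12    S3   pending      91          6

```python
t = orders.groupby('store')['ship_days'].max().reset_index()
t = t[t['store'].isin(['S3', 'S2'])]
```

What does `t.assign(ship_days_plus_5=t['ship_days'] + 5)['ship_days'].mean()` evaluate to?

7.5

group by store, max of ship_days:
store
S2     9
S3     6
S4    14
Name: ship_days, dtype: int64
reset_index():
  store  ship_days
0    S2          9
1    S3          6
2    S4         14
filter rows where store in ['S3', 'S2']:
  store  ship_days
0    S2          9
1    S3          6
add column ship_days_plus_5 = t['ship_days'] + 5:
  store  ship_days  ship_days_plus_5
0    S2          9                14
1    S3          6                11
Then the mean of column 'ship_days': 7.5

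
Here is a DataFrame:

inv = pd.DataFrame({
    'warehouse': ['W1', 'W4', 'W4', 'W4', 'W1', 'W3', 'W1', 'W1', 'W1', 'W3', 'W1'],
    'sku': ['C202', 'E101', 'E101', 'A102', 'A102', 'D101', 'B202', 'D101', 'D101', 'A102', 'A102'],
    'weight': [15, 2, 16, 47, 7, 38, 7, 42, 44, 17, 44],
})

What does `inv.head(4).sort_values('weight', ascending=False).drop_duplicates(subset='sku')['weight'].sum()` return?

78

take first 4 rows:
  warehouse   sku  weight
0        W1  C202      15
1        W4  E101       2
2        W4  E101      16
3        W4  A102      47
sort by weight descending:
  warehouse   sku  weight
3        W4  A102      47
2        W4  E101      16
0        W1  C202      15
1        W4  E101       2
drop duplicate sku (keep=first):
  warehouse   sku  weight
3        W4  A102      47
2        W4  E101      16
0        W1  C202      15
The sum of column 'weight' is 78.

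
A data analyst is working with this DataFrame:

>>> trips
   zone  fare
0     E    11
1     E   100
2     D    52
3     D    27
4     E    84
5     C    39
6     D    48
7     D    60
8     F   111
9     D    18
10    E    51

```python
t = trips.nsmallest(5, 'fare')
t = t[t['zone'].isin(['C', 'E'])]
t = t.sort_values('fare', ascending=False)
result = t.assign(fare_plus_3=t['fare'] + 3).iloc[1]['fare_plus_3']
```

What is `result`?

14

take 5 rows with smallest fare:
  zone  fare
0    E    11
9    D    18
3    D    27
5    C    39
6    D    48
filter rows where zone in ['C', 'E']:
  zone  fare
0    E    11
5    C    39
sort by fare descending:
  zone  fare
5    C    39
0    E    11
add column fare_plus_3 = t['fare'] + 3:
  zone  fare  fare_plus_3
5    C    39           42
0    E    11           14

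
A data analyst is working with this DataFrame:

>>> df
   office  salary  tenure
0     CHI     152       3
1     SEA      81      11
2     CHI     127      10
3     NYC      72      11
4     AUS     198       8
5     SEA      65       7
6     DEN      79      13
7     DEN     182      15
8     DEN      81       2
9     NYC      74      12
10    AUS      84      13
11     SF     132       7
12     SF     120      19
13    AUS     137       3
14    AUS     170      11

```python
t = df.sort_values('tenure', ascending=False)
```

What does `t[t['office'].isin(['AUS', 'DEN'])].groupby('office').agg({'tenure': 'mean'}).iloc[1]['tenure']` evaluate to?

10.0

sort by tenure descending:
   office  salary  tenure
12     SF     120      19
7     DEN     182      15
6     DEN      79      13
10    AUS      84      13
9     NYC      74      12
1     SEA      81      11
3     NYC      72      11
14    AUS     170      11
2     CHI     127      10
4     AUS     198       8
5     SEA      65       7
11     SF     132       7
0     CHI     152       3
13    AUS     137       3
8     DEN      81       2
filter rows where office in ['AUS', 'DEN']:
   office  salary  tenure
7     DEN     182      15
6     DEN      79      13
10    AUS      84      13
14    AUS     170      11
4     AUS     198       8
13    AUS     137       3
8     DEN      81       2
group by office, mean of tenure:
        tenure
office        
AUS       8.75
DEN      10.00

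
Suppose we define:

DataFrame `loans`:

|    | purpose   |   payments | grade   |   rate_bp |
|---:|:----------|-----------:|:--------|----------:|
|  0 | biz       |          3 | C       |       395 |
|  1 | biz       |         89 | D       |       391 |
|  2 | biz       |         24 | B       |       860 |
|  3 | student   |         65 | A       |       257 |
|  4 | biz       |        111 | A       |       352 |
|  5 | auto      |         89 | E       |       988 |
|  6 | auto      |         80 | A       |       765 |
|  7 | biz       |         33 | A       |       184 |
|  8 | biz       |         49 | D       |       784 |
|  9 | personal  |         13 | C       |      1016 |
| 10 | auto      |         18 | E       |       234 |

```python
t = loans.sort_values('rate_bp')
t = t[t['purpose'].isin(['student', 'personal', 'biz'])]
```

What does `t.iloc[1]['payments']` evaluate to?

sort by rate_bp:
     purpose  payments grade  rate_bp
7        biz        33     A      184
10      auto        18     E      234
3    student        65     A      257
4        biz       111     A      352
1        biz        89     D      391
0        biz         3     C      395
6       auto        80     A      765
8        biz        49     D      784
2        biz        24     B      860
5       auto        89     E      988
9   personal        13     C     1016
filter rows where purpose in ['student', 'personal', 'biz']:
    purpose  payments grade  rate_bp
7       biz        33     A      184
3   student        65     A      257
4       biz       111     A      352
1       biz        89     D      391
0       biz         3     C      395
8       biz        49     D      784
2       biz        24     B      860
9  personal        13     C     1016
Finally, value at position 1, column 'payments' = 65.

65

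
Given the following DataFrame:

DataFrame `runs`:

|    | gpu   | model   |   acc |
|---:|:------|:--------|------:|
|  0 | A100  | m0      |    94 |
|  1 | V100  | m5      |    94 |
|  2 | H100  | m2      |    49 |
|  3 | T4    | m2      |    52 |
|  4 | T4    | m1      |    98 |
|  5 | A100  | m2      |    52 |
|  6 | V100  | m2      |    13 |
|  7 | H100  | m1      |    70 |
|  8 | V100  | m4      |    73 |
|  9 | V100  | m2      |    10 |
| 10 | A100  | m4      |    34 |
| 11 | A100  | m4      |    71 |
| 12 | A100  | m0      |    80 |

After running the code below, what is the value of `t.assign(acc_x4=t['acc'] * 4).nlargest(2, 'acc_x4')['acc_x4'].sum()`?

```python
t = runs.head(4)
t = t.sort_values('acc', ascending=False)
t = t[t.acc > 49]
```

752

take first 4 rows:
    gpu model  acc
0  A100    m0   94
1  V100    m5   94
2  H100    m2   49
3    T4    m2   52
sort by acc descending:
    gpu model  acc
0  A100    m0   94
1  V100    m5   94
3    T4    m2   52
2  H100    m2   49
filter rows where acc > 49:
    gpu model  acc
0  A100    m0   94
1  V100    m5   94
3    T4    m2   52
add column acc_x4 = t['acc'] * 4:
    gpu model  acc  acc_x4
0  A100    m0   94     376
1  V100    m5   94     376
3    T4    m2   52     208
take 2 rows with largest acc_x4:
    gpu model  acc  acc_x4
0  A100    m0   94     376
1  V100    m5   94     376
sum of column 'acc_x4' → 752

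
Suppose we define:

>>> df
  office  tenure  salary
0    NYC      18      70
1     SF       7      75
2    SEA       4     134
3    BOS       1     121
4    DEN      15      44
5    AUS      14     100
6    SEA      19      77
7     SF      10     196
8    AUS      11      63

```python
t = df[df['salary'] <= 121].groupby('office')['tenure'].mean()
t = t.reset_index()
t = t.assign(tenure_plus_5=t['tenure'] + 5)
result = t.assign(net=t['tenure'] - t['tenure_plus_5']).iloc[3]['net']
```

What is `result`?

-5.0

filter rows where salary <= 121:
  office  tenure  salary
0    NYC      18      70
1     SF       7      75
3    BOS       1     121
4    DEN      15      44
5    AUS      14     100
6    SEA      19      77
8    AUS      11      63
group by office, mean of tenure:
office
AUS    12.5
BOS     1.0
DEN    15.0
NYC    18.0
SEA    19.0
SF      7.0
Name: tenure, dtype: float64
reset_index():
  office  tenure
0    AUS    12.5
1    BOS     1.0
2    DEN    15.0
3    NYC    18.0
4    SEA    19.0
5     SF     7.0
add column tenure_plus_5 = t['tenure'] + 5:
  office  tenure  tenure_plus_5
0    AUS    12.5           17.5
1    BOS     1.0            6.0
2    DEN    15.0           20.0
3    NYC    18.0           23.0
4    SEA    19.0           24.0
5     SF     7.0           12.0
add column net = t['tenure'] - t['tenure_plus_5']:
  office  tenure  tenure_plus_5  net
0    AUS    12.5           17.5 -5.0
1    BOS     1.0            6.0 -5.0
2    DEN    15.0           20.0 -5.0
3    NYC    18.0           23.0 -5.0
4    SEA    19.0           24.0 -5.0
5     SF     7.0           12.0 -5.0
Then the value at position 3, column 'net': -5.0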